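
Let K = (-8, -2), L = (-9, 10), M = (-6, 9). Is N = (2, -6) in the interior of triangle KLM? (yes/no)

no

Barycentric coordinates of N: (37/35, -118/35, 116/35).
The three coordinates are positive, negative, positive; a point is interior exactly when all three are positive.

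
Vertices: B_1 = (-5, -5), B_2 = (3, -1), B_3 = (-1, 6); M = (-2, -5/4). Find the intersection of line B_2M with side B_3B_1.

Barycentric coordinates of M with respect to B_1B_2B_3: (1/2, 1/4, 1/4).
On side B_3B_1 the B_2-coordinate is zero; dropping M's B_2-weight 1/4 and renormalizing the remaining 1/4 : 1/2 gives weights 1/3, 2/3 on B_3, B_1.
N = (1/3)·(-1, 6) + (2/3)·(-5, -5) = (-11/3, -4/3).

(-11/3, -4/3)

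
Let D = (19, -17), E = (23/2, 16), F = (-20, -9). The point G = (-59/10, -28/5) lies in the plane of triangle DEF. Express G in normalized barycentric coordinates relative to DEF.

Signed area of the reference triangle: [DEF] = ½·(19·(16−(-9)) + (23/2)·(-9−(-17)) + (-20)·(-17−16)) = ½·(475 + 92 + 660) = 1227/2.
[GEF] = ½·((-59/10)·(16−(-9)) + (23/2)·(-9−(-28/5)) + (-20)·(-28/5−16)) = ½·(-295/2 − 391/10 + 432) = 1227/10, so the D-coordinate is (1227/10)/(1227/2) = 1/5.
[DGF] = ½·(19·(-28/5−(-9)) + (-59/10)·(-9−(-17)) + (-20)·(-17−(-28/5))) = ½·(323/5 − 236/5 + 228) = 1227/10, so the E-coordinate is 1/5.
[DEG] = ½·(19·(16−(-28/5)) + (23/2)·(-28/5−(-17)) + (-59/10)·(-17−16)) = ½·(2052/5 + 1311/10 + 1947/10) = 3681/10, so the F-coordinate is 3/5.

(1/5, 1/5, 3/5)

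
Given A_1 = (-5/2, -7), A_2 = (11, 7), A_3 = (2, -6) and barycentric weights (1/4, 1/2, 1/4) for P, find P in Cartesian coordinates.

P = (1/4)·A_1 + (1/2)·A_2 + (1/4)·A_3.
x-coordinate: (1/4)·(-5/2) + (1/2)·11 + (1/4)·2 = 43/8.
y-coordinate: (1/4)·(-7) + (1/2)·7 + (1/4)·(-6) = 1/4.

(43/8, 1/4)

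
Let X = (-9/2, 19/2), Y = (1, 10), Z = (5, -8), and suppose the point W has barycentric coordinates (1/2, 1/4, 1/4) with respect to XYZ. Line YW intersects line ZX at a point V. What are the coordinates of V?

(-4/3, 11/3)

Line YW meets ZX where the Y-coordinate vanishes; zeroing W's Y-weight and renormalizing leaves Z, X-weights 1/4 : 1/2 → (1/3, 2/3).
So V = (1/3)·Z + (2/3)·X = (-4/3, 11/3).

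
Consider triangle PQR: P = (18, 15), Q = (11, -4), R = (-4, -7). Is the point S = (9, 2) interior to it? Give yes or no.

Barycentric coordinates of S: (4/11, 1/3, 10/33).
The three coordinates are positive, positive, positive; a point is interior exactly when all three are positive.

yes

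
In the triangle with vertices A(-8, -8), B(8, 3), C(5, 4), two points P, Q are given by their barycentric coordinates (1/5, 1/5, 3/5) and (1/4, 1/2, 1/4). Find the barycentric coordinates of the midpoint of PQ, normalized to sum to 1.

(9/40, 7/20, 17/40)

Since both coordinate triples sum to 1, the midpoint's barycentrics are the componentwise average.
(1/5+1/4)/2 = 9/40; similarly 7/20 and 17/40.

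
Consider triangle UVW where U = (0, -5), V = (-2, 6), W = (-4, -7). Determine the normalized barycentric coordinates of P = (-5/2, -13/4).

(1/4, 1/4, 1/2)

Signed area of the reference triangle: [UVW] = ½·(0·(6−(-7)) + (-2)·(-7−(-5)) + (-4)·(-5−6)) = ½·(0 + 4 + 44) = 24.
[PVW] = ½·((-5/2)·(6−(-7)) + (-2)·(-7−(-13/4)) + (-4)·(-13/4−6)) = ½·(-65/2 + 15/2 + 37) = 6, so the U-coordinate is 6/24 = 1/4.
[UPW] = ½·(0·(-13/4−(-7)) + (-5/2)·(-7−(-5)) + (-4)·(-5−(-13/4))) = ½·(0 + 5 + 7) = 6, so the V-coordinate is 1/4.
[UVP] = ½·(0·(6−(-13/4)) + (-2)·(-13/4−(-5)) + (-5/2)·(-5−6)) = ½·(0 − 7/2 + 55/2) = 12, so the W-coordinate is 1/2.
Check: 1/4 + 1/4 + 1/2 = 1.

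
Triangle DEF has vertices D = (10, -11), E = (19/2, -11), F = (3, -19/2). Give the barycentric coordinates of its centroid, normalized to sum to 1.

(1/3, 1/3, 1/3)

The centroid is the average of the vertices, so each weight is 1/3.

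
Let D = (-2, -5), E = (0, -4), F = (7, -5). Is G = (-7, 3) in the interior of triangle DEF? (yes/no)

no

Barycentric coordinates of G: (-14/3, 8, -7/3).
The three coordinates are negative, positive, negative; a point is interior exactly when all three are positive.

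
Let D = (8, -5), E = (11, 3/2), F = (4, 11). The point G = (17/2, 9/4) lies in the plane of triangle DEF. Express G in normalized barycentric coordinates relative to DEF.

Signed area of the reference triangle: [DEF] = ½·(8·(3/2−11) + 11·(11−(-5)) + 4·(-5−(3/2))) = ½·(-76 + 176 − 26) = 37.
[GEF] = ½·((17/2)·(3/2−11) + 11·(11−(9/4)) + 4·(9/4−(3/2))) = ½·(-323/4 + 385/4 + 3) = 37/4, so the D-coordinate is (37/4)/37 = 1/4.
[DGF] = ½·(8·(9/4−11) + (17/2)·(11−(-5)) + 4·(-5−(9/4))) = ½·(-70 + 136 − 29) = 37/2, so the E-coordinate is 1/2.
[DEG] = ½·(8·(3/2−(9/4)) + 11·(9/4−(-5)) + (17/2)·(-5−(3/2))) = ½·(-6 + 319/4 − 221/4) = 37/4, so the F-coordinate is 1/4.

(1/4, 1/2, 1/4)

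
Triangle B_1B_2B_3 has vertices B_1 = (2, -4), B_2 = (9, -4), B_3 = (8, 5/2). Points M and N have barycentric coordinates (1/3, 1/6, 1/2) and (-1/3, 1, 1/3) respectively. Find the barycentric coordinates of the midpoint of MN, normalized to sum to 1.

(0, 7/12, 5/12)

Since both coordinate triples sum to 1, the midpoint's barycentrics are the componentwise average.
(1/3+-1/3)/2 = 0; similarly 7/12 and 5/12.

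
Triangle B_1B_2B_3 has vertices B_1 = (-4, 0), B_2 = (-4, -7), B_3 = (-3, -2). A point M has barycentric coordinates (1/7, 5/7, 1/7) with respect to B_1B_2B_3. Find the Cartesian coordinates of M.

(-27/7, -37/7)

M = (1/7)·B_1 + (5/7)·B_2 + (1/7)·B_3.
x-coordinate: (1/7)·(-4) + (5/7)·(-4) + (1/7)·(-3) = -27/7.
y-coordinate: (1/7)·0 + (5/7)·(-7) + (1/7)·(-2) = -37/7.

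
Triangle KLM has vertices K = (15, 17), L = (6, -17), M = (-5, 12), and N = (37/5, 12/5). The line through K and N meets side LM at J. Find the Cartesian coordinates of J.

Barycentric coordinates of N with respect to KLM: (2/5, 2/5, 1/5).
On side LM the K-coordinate is zero; dropping N's K-weight 2/5 and renormalizing the remaining 2/5 : 1/5 gives weights 2/3, 1/3 on L, M.
J = (2/3)·(6, -17) + (1/3)·(-5, 12) = (7/3, -22/3).

(7/3, -22/3)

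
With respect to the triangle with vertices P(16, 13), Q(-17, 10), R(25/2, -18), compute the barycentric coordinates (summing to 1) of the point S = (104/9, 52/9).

(2/3, 1/9, 2/9)

Signed area of the reference triangle: [PQR] = ½·(16·(10−(-18)) + (-17)·(-18−13) + (25/2)·(13−10)) = ½·(448 + 527 + 75/2) = 2025/4.
[SQR] = ½·((104/9)·(10−(-18)) + (-17)·(-18−(52/9)) + (25/2)·(52/9−10)) = ½·(2912/9 + 3638/9 − 475/9) = 675/2, so the P-coordinate is (675/2)/(2025/4) = 2/3.
[PSR] = ½·(16·(52/9−(-18)) + (104/9)·(-18−13) + (25/2)·(13−(52/9))) = ½·(3424/9 − 3224/9 + 1625/18) = 225/4, so the Q-coordinate is 1/9.
[PQS] = ½·(16·(10−(52/9)) + (-17)·(52/9−13) + (104/9)·(13−10)) = ½·(608/9 + 1105/9 + 104/3) = 225/2, so the R-coordinate is 2/9.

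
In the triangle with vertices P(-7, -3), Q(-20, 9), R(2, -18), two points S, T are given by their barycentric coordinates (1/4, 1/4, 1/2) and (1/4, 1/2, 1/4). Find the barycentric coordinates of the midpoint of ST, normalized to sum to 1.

Since both coordinate triples sum to 1, the midpoint's barycentrics are the componentwise average.
(1/4+1/4)/2 = 1/4; similarly 3/8 and 3/8.

(1/4, 3/8, 3/8)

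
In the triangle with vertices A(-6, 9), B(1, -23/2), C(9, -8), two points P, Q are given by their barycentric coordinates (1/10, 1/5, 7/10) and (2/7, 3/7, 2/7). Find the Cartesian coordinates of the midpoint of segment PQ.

(503/140, -163/28)

Barycentric coordinates of the midpoint are the average: (27/140, 11/35, 69/140).
Converting: (27/140)·A + (11/35)·B + (69/140)·C = (503/140, -163/28).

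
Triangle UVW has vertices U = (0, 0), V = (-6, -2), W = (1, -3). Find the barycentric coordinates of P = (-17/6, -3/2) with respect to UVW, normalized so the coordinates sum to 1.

(1/3, 1/2, 1/6)

Signed area of the reference triangle: [UVW] = ½·(0·(-2−(-3)) + (-6)·(-3−0) + 1·(0−(-2))) = ½·(0 + 18 + 2) = 10.
[PVW] = ½·((-17/6)·(-2−(-3)) + (-6)·(-3−(-3/2)) + 1·(-3/2−(-2))) = ½·(-17/6 + 9 + 1/2) = 10/3, so the U-coordinate is (10/3)/10 = 1/3.
[UPW] = ½·(0·(-3/2−(-3)) + (-17/6)·(-3−0) + 1·(0−(-3/2))) = ½·(0 + 17/2 + 3/2) = 5, so the V-coordinate is 1/2.
[UVP] = ½·(0·(-2−(-3/2)) + (-6)·(-3/2−0) + (-17/6)·(0−(-2))) = ½·(0 + 9 − 17/3) = 5/3, so the W-coordinate is 1/6.
Check: 1/3 + 1/2 + 1/6 = 1.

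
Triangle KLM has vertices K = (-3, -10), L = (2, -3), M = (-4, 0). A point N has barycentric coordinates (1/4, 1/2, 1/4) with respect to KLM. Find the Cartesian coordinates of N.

(-3/4, -4)

N = (1/4)·K + (1/2)·L + (1/4)·M.
x-coordinate: (1/4)·(-3) + (1/2)·2 + (1/4)·(-4) = -3/4.
y-coordinate: (1/4)·(-10) + (1/2)·(-3) + (1/4)·0 = -4.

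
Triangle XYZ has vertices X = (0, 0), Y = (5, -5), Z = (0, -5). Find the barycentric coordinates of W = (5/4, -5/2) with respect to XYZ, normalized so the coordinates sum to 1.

(1/2, 1/4, 1/4)

Signed area of the reference triangle: [XYZ] = ½·(0·(-5−(-5)) + 5·(-5−0) + 0·(0−(-5))) = ½·(0 − 25 + 0) = -25/2.
[WYZ] = ½·((5/4)·(-5−(-5)) + 5·(-5−(-5/2)) + 0·(-5/2−(-5))) = ½·(0 − 25/2 + 0) = -25/4, so the X-coordinate is (-25/4)/(-25/2) = 1/2.
[XWZ] = ½·(0·(-5/2−(-5)) + (5/4)·(-5−0) + 0·(0−(-5/2))) = ½·(0 − 25/4 + 0) = -25/8, so the Y-coordinate is 1/4.
[XYW] = ½·(0·(-5−(-5/2)) + 5·(-5/2−0) + (5/4)·(0−(-5))) = ½·(0 − 25/2 + 25/4) = -25/8, so the Z-coordinate is 1/4.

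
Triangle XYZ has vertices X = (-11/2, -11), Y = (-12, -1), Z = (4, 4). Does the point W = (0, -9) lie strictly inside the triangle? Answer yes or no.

no

Barycentric coordinates of W: (376/385, -127/385, 136/385).
The three coordinates are positive, negative, positive; a point is interior exactly when all three are positive.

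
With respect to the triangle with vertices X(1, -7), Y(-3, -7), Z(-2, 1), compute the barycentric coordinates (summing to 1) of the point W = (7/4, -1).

(1, -3/4, 3/4)

Signed area of the reference triangle: [XYZ] = ½·(1·(-7−1) + (-3)·(1−(-7)) + (-2)·(-7−(-7))) = ½·(-8 − 24 + 0) = -16.
[WYZ] = ½·((7/4)·(-7−1) + (-3)·(1−(-1)) + (-2)·(-1−(-7))) = ½·(-14 − 6 − 12) = -16, so the X-coordinate is (-16)/(-16) = 1.
[XWZ] = ½·(1·(-1−1) + (7/4)·(1−(-7)) + (-2)·(-7−(-1))) = ½·(-2 + 14 + 12) = 12, so the Y-coordinate is -3/4.
[XYW] = ½·(1·(-7−(-1)) + (-3)·(-1−(-7)) + (7/4)·(-7−(-7))) = ½·(-6 − 18 + 0) = -12, so the Z-coordinate is 3/4.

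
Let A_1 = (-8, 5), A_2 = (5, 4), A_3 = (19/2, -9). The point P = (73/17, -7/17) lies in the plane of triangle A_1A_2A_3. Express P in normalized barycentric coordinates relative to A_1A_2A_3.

(3/17, 8/17, 6/17)

Signed area of the reference triangle: [A_1A_2A_3] = ½·((-8)·(4−(-9)) + 5·(-9−5) + (19/2)·(5−4)) = ½·(-104 − 70 + 19/2) = -329/4.
[PA_2A_3] = ½·((73/17)·(4−(-9)) + 5·(-9−(-7/17)) + (19/2)·(-7/17−4)) = ½·(949/17 − 730/17 − 1425/34) = -987/68, so the A_1-coordinate is (-987/68)/(-329/4) = 3/17.
[A_1PA_3] = ½·((-8)·(-7/17−(-9)) + (73/17)·(-9−5) + (19/2)·(5−(-7/17))) = ½·(-1168/17 − 1022/17 + 874/17) = -658/17, so the A_2-coordinate is 8/17.
[A_1A_2P] = ½·((-8)·(4−(-7/17)) + 5·(-7/17−5) + (73/17)·(5−4)) = ½·(-600/17 − 460/17 + 73/17) = -987/34, so the A_3-coordinate is 6/17.
Check: 3/17 + 8/17 + 6/17 = 1.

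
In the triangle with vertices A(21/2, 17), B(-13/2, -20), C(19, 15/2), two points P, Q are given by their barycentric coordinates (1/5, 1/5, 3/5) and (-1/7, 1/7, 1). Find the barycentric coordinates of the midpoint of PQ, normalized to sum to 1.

Since both coordinate triples sum to 1, the midpoint's barycentrics are the componentwise average.
(1/5+-1/7)/2 = 1/35; similarly 6/35 and 4/5.

(1/35, 6/35, 4/5)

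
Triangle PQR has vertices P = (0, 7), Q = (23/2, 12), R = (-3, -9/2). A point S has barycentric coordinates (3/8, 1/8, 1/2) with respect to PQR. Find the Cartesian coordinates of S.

(-1/16, 15/8)

S = (3/8)·P + (1/8)·Q + (1/2)·R.
x-coordinate: (3/8)·0 + (1/8)·(23/2) + (1/2)·(-3) = -1/16.
y-coordinate: (3/8)·7 + (1/8)·12 + (1/2)·(-9/2) = 15/8.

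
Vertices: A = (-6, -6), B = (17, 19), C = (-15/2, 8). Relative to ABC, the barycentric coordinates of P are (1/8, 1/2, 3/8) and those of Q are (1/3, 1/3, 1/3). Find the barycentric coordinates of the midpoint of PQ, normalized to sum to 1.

Since both coordinate triples sum to 1, the midpoint's barycentrics are the componentwise average.
(1/8+1/3)/2 = 11/48; similarly 5/12 and 17/48.

(11/48, 5/12, 17/48)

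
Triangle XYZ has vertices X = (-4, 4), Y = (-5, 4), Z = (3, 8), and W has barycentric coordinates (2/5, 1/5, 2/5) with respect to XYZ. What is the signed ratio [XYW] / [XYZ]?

2/5

The signed ratio [XYW]/[XYZ] equals the barycentric coordinate of W at vertex Z, which is 2/5.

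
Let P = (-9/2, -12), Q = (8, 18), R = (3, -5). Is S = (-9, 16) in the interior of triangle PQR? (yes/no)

no

Barycentric coordinates of S: (762/275, 483/275, -194/55).
The three coordinates are positive, positive, negative; a point is interior exactly when all three are positive.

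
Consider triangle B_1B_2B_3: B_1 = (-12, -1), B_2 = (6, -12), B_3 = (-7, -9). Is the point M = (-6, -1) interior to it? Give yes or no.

Barycentric coordinates of M: (107/89, 48/89, -66/89).
The three coordinates are positive, positive, negative; a point is interior exactly when all three are positive.

no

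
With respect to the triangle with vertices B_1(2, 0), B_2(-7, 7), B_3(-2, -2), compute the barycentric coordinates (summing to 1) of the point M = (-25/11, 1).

Signed area of the reference triangle: [B_1B_2B_3] = ½·(2·(7−(-2)) + (-7)·(-2−0) + (-2)·(0−7)) = ½·(18 + 14 + 14) = 23.
[MB_2B_3] = ½·((-25/11)·(7−(-2)) + (-7)·(-2−1) + (-2)·(1−7)) = ½·(-225/11 + 21 + 12) = 69/11, so the B_1-coordinate is (69/11)/23 = 3/11.
[B_1MB_3] = ½·(2·(1−(-2)) + (-25/11)·(-2−0) + (-2)·(0−1)) = ½·(6 + 50/11 + 2) = 69/11, so the B_2-coordinate is 3/11.
[B_1B_2M] = ½·(2·(7−1) + (-7)·(1−0) + (-25/11)·(0−7)) = ½·(12 − 7 + 175/11) = 115/11, so the B_3-coordinate is 5/11.

(3/11, 3/11, 5/11)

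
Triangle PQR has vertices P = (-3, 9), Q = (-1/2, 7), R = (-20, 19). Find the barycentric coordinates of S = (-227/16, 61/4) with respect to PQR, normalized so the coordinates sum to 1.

(-3/8, 5/8, 3/4)

Signed area of the reference triangle: [PQR] = ½·((-3)·(7−19) + (-1/2)·(19−9) + (-20)·(9−7)) = ½·(36 − 5 − 40) = -9/2.
[SQR] = ½·((-227/16)·(7−19) + (-1/2)·(19−(61/4)) + (-20)·(61/4−7)) = ½·(681/4 − 15/8 − 165) = 27/16, so the P-coordinate is (27/16)/(-9/2) = -3/8.
[PSR] = ½·((-3)·(61/4−19) + (-227/16)·(19−9) + (-20)·(9−(61/4))) = ½·(45/4 − 1135/8 + 125) = -45/16, so the Q-coordinate is 5/8.
[PQS] = ½·((-3)·(7−(61/4)) + (-1/2)·(61/4−9) + (-227/16)·(9−7)) = ½·(99/4 − 25/8 − 227/8) = -27/8, so the R-coordinate is 3/4.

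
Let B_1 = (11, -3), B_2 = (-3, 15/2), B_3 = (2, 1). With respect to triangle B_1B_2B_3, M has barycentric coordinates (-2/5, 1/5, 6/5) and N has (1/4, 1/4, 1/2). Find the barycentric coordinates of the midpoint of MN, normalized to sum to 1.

Since both coordinate triples sum to 1, the midpoint's barycentrics are the componentwise average.
(-2/5+1/4)/2 = -3/40; similarly 9/40 and 17/20.

(-3/40, 9/40, 17/20)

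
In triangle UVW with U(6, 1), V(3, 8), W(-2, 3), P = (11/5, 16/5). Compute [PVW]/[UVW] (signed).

[UVW] = ½·(6·(8−3) + 3·(3−1) + (-2)·(1−8)) = ½·(30 + 6 + 14) = 25.
[PVW] = ½·((11/5)·(8−3) + 3·(3−(16/5)) + (-2)·(16/5−8)) = ½·(11 − 3/5 + 48/5) = 10, so the ratio is 10/25 = 2/5.

2/5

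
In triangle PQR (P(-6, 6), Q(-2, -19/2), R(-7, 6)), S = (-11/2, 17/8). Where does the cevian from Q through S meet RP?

Barycentric coordinates of S with respect to PQR: (1/4, 1/4, 1/2).
On side RP the Q-coordinate is zero; dropping S's Q-weight 1/4 and renormalizing the remaining 1/2 : 1/4 gives weights 2/3, 1/3 on R, P.
T = (2/3)·(-7, 6) + (1/3)·(-6, 6) = (-20/3, 6).

(-20/3, 6)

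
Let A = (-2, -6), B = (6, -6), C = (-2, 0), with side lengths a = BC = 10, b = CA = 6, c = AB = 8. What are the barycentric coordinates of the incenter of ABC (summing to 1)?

(5/12, 1/4, 1/3)

The incenter has barycentric coordinates proportional to the opposite side lengths: (10 : 6 : 8).
Normalizing by 10+6+8 = 24 gives (5/12, 1/4, 1/3).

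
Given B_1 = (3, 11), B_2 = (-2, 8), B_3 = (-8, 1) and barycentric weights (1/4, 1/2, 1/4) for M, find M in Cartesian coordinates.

(-9/4, 7)

M = (1/4)·B_1 + (1/2)·B_2 + (1/4)·B_3.
x-coordinate: (1/4)·3 + (1/2)·(-2) + (1/4)·(-8) = -9/4.
y-coordinate: (1/4)·11 + (1/2)·8 + (1/4)·1 = 7.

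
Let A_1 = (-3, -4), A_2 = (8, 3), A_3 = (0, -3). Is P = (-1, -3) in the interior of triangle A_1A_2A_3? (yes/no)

Barycentric coordinates of P: (3/5, 1/10, 3/10).
The three coordinates are positive, positive, positive; a point is interior exactly when all three are positive.

yes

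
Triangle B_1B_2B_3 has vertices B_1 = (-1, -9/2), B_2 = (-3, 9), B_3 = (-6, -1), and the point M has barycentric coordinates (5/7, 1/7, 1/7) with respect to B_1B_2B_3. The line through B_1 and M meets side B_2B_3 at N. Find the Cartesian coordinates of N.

(-9/2, 4)

Line B_1M meets B_2B_3 where the B_1-coordinate vanishes; zeroing M's B_1-weight and renormalizing leaves B_2, B_3-weights 1/7 : 1/7 → (1/2, 1/2).
So N = (1/2)·B_2 + (1/2)·B_3 = (-9/2, 4).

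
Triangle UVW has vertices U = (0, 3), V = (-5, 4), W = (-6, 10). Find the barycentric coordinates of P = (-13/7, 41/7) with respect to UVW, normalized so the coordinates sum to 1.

(5/7, -1/7, 3/7)

Signed area of the reference triangle: [UVW] = ½·(0·(4−10) + (-5)·(10−3) + (-6)·(3−4)) = ½·(0 − 35 + 6) = -29/2.
[PVW] = ½·((-13/7)·(4−10) + (-5)·(10−(41/7)) + (-6)·(41/7−4)) = ½·(78/7 − 145/7 − 78/7) = -145/14, so the U-coordinate is (-145/14)/(-29/2) = 5/7.
[UPW] = ½·(0·(41/7−10) + (-13/7)·(10−3) + (-6)·(3−(41/7))) = ½·(0 − 13 + 120/7) = 29/14, so the V-coordinate is -1/7.
[UVP] = ½·(0·(4−(41/7)) + (-5)·(41/7−3) + (-13/7)·(3−4)) = ½·(0 − 100/7 + 13/7) = -87/14, so the W-coordinate is 3/7.
Check: 5/7 − 1/7 + 3/7 = 1.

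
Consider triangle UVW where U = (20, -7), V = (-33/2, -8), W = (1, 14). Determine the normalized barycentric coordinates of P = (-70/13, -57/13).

(3/13, 8/13, 2/13)

Signed area of the reference triangle: [UVW] = ½·(20·(-8−14) + (-33/2)·(14−(-7)) + 1·(-7−(-8))) = ½·(-440 − 693/2 + 1) = -1571/4.
[PVW] = ½·((-70/13)·(-8−14) + (-33/2)·(14−(-57/13)) + 1·(-57/13−(-8))) = ½·(1540/13 − 7887/26 + 47/13) = -4713/52, so the U-coordinate is (-4713/52)/(-1571/4) = 3/13.
[UPW] = ½·(20·(-57/13−14) + (-70/13)·(14−(-7)) + 1·(-7−(-57/13))) = ½·(-4780/13 − 1470/13 − 34/13) = -3142/13, so the V-coordinate is 8/13.
[UVP] = ½·(20·(-8−(-57/13)) + (-33/2)·(-57/13−(-7)) + (-70/13)·(-7−(-8))) = ½·(-940/13 − 561/13 − 70/13) = -1571/26, so the W-coordinate is 2/13.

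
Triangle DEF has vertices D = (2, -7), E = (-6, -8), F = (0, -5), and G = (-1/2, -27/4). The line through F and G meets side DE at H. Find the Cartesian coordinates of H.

Barycentric coordinates of G with respect to DEF: (1/2, 1/4, 1/4).
On side DE the F-coordinate is zero; dropping G's F-weight 1/4 and renormalizing the remaining 1/2 : 1/4 gives weights 2/3, 1/3 on D, E.
H = (2/3)·(2, -7) + (1/3)·(-6, -8) = (-2/3, -22/3).

(-2/3, -22/3)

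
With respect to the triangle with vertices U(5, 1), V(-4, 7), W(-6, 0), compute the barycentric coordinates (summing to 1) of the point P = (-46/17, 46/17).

(4/17, 6/17, 7/17)

Signed area of the reference triangle: [UVW] = ½·(5·(7−0) + (-4)·(0−1) + (-6)·(1−7)) = ½·(35 + 4 + 36) = 75/2.
[PVW] = ½·((-46/17)·(7−0) + (-4)·(0−(46/17)) + (-6)·(46/17−7)) = ½·(-322/17 + 184/17 + 438/17) = 150/17, so the U-coordinate is (150/17)/(75/2) = 4/17.
[UPW] = ½·(5·(46/17−0) + (-46/17)·(0−1) + (-6)·(1−(46/17))) = ½·(230/17 + 46/17 + 174/17) = 225/17, so the V-coordinate is 6/17.
[UVP] = ½·(5·(7−(46/17)) + (-4)·(46/17−1) + (-46/17)·(1−7)) = ½·(365/17 − 116/17 + 276/17) = 525/34, so the W-coordinate is 7/17.
Check: 4/17 + 6/17 + 7/17 = 1.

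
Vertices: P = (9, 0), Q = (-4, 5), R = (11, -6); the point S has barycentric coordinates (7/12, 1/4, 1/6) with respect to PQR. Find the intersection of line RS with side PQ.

Line RS meets PQ where the R-coordinate vanishes; zeroing S's R-weight and renormalizing leaves P, Q-weights 7/12 : 1/4 → (7/10, 3/10).
So T = (7/10)·P + (3/10)·Q = (51/10, 3/2).

(51/10, 3/2)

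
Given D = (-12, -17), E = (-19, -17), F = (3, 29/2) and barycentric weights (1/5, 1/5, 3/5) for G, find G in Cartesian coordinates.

G = (1/5)·D + (1/5)·E + (3/5)·F.
x-coordinate: (1/5)·(-12) + (1/5)·(-19) + (3/5)·3 = -22/5.
y-coordinate: (1/5)·(-17) + (1/5)·(-17) + (3/5)·(29/2) = 19/10.

(-22/5, 19/10)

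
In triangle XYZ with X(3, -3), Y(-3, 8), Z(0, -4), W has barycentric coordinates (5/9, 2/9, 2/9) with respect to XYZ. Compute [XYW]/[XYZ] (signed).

The signed ratio [XYW]/[XYZ] equals the barycentric coordinate of W at vertex Z, which is 2/9.

2/9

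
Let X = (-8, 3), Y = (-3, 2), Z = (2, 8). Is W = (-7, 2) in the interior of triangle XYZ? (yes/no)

no

Barycentric coordinates of W: (24/35, 3/7, -4/35).
The three coordinates are positive, positive, negative; a point is interior exactly when all three are positive.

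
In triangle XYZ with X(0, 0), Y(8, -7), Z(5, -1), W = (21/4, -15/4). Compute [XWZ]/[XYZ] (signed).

[XYZ] = ½·(0·(-7−(-1)) + 8·(-1−0) + 5·(0−(-7))) = ½·(0 − 8 + 35) = 27/2.
[XWZ] = ½·(0·(-15/4−(-1)) + (21/4)·(-1−0) + 5·(0−(-15/4))) = ½·(0 − 21/4 + 75/4) = 27/4, so the ratio is (27/4)/(27/2) = 1/2.

1/2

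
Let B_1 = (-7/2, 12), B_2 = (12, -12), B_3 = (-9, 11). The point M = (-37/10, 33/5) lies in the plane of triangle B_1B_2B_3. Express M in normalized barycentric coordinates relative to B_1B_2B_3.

(1/5, 1/5, 3/5)

Signed area of the reference triangle: [B_1B_2B_3] = ½·((-7/2)·(-12−11) + 12·(11−12) + (-9)·(12−(-12))) = ½·(161/2 − 12 − 216) = -295/4.
[MB_2B_3] = ½·((-37/10)·(-12−11) + 12·(11−(33/5)) + (-9)·(33/5−(-12))) = ½·(851/10 + 264/5 − 837/5) = -59/4, so the B_1-coordinate is (-59/4)/(-295/4) = 1/5.
[B_1MB_3] = ½·((-7/2)·(33/5−11) + (-37/10)·(11−12) + (-9)·(12−(33/5))) = ½·(77/5 + 37/10 − 243/5) = -59/4, so the B_2-coordinate is 1/5.
[B_1B_2M] = ½·((-7/2)·(-12−(33/5)) + 12·(33/5−12) + (-37/10)·(12−(-12))) = ½·(651/10 − 324/5 − 444/5) = -177/4, so the B_3-coordinate is 3/5.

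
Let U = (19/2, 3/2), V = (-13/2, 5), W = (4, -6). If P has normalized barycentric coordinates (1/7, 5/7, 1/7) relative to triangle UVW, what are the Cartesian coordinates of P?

P = (1/7)·U + (5/7)·V + (1/7)·W.
x-coordinate: (1/7)·(19/2) + (5/7)·(-13/2) + (1/7)·4 = -19/7.
y-coordinate: (1/7)·(3/2) + (5/7)·5 + (1/7)·(-6) = 41/14.

(-19/7, 41/14)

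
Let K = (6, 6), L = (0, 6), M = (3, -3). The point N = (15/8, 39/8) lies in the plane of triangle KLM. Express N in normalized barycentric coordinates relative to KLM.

Signed area of the reference triangle: [KLM] = ½·(6·(6−(-3)) + 0·(-3−6) + 3·(6−6)) = ½·(54 + 0 + 0) = 27.
[NLM] = ½·((15/8)·(6−(-3)) + 0·(-3−(39/8)) + 3·(39/8−6)) = ½·(135/8 + 0 − 27/8) = 27/4, so the K-coordinate is (27/4)/27 = 1/4.
[KNM] = ½·(6·(39/8−(-3)) + (15/8)·(-3−6) + 3·(6−(39/8))) = ½·(189/4 − 135/8 + 27/8) = 135/8, so the L-coordinate is 5/8.
[KLN] = ½·(6·(6−(39/8)) + 0·(39/8−6) + (15/8)·(6−6)) = ½·(27/4 + 0 + 0) = 27/8, so the M-coordinate is 1/8.

(1/4, 5/8, 1/8)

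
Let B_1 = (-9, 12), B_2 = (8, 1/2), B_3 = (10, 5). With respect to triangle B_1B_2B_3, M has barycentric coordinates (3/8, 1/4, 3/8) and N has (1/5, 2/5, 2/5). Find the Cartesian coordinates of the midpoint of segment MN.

(311/80, 111/20)

Barycentric coordinates of the midpoint are the average: (23/80, 13/40, 31/80).
Converting: (23/80)·B_1 + (13/40)·B_2 + (31/80)·B_3 = (311/80, 111/20).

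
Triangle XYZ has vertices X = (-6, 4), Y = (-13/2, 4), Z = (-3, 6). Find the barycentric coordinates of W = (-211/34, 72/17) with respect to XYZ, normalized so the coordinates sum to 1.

(-4/17, 19/17, 2/17)

Signed area of the reference triangle: [XYZ] = ½·((-6)·(4−6) + (-13/2)·(6−4) + (-3)·(4−4)) = ½·(12 − 13 + 0) = -1/2.
[WYZ] = ½·((-211/34)·(4−6) + (-13/2)·(6−(72/17)) + (-3)·(72/17−4)) = ½·(211/17 − 195/17 − 12/17) = 2/17, so the X-coordinate is (2/17)/(-1/2) = -4/17.
[XWZ] = ½·((-6)·(72/17−6) + (-211/34)·(6−4) + (-3)·(4−(72/17))) = ½·(180/17 − 211/17 + 12/17) = -19/34, so the Y-coordinate is 19/17.
[XYW] = ½·((-6)·(4−(72/17)) + (-13/2)·(72/17−4) + (-211/34)·(4−4)) = ½·(24/17 − 26/17 + 0) = -1/17, so the Z-coordinate is 2/17.
Check: -4/17 + 19/17 + 2/17 = 1.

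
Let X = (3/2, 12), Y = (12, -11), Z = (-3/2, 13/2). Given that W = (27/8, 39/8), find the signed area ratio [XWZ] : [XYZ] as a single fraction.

1/4

[XYZ] = ½·((3/2)·(-11−(13/2)) + 12·(13/2−12) + (-3/2)·(12−(-11))) = ½·(-105/4 − 66 − 69/2) = -507/8.
[XWZ] = ½·((3/2)·(39/8−(13/2)) + (27/8)·(13/2−12) + (-3/2)·(12−(39/8))) = ½·(-39/16 − 297/16 − 171/16) = -507/32, so the ratio is (-507/32)/(-507/8) = 1/4.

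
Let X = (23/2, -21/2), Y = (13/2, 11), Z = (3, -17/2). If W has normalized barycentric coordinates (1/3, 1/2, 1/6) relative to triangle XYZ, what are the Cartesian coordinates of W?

(91/12, 7/12)

W = (1/3)·X + (1/2)·Y + (1/6)·Z.
x-coordinate: (1/3)·(23/2) + (1/2)·(13/2) + (1/6)·3 = 91/12.
y-coordinate: (1/3)·(-21/2) + (1/2)·11 + (1/6)·(-17/2) = 7/12.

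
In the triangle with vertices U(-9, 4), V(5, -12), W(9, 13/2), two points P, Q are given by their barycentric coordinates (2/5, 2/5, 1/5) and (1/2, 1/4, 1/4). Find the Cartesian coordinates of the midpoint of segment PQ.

(-2/5, -51/80)

Barycentric coordinates of the midpoint are the average: (9/20, 13/40, 9/40).
Converting: (9/20)·U + (13/40)·V + (9/40)·W = (-2/5, -51/80).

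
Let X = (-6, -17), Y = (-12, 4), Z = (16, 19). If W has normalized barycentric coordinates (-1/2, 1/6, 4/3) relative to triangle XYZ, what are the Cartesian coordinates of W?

W = (-1/2)·X + (1/6)·Y + (4/3)·Z.
x-coordinate: (-1/2)·(-6) + (1/6)·(-12) + (4/3)·16 = 67/3.
y-coordinate: (-1/2)·(-17) + (1/6)·4 + (4/3)·19 = 69/2.

(67/3, 69/2)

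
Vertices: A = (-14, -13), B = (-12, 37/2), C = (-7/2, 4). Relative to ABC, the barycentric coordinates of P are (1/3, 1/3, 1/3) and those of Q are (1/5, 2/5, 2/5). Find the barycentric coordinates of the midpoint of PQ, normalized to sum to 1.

(4/15, 11/30, 11/30)

Since both coordinate triples sum to 1, the midpoint's barycentrics are the componentwise average.
(1/3+1/5)/2 = 4/15; similarly 11/30 and 11/30.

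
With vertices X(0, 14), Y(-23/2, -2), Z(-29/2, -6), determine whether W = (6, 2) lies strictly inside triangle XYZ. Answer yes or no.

no

Barycentric coordinates of W: (-29, 147, -117).
The three coordinates are negative, positive, negative; a point is interior exactly when all three are positive.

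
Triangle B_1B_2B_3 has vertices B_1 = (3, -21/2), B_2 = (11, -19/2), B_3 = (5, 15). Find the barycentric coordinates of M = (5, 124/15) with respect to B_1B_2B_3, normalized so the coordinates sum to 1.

(1/5, 1/15, 11/15)

Signed area of the reference triangle: [B_1B_2B_3] = ½·(3·(-19/2−15) + 11·(15−(-21/2)) + 5·(-21/2−(-19/2))) = ½·(-147/2 + 561/2 − 5) = 101.
[MB_2B_3] = ½·(5·(-19/2−15) + 11·(15−(124/15)) + 5·(124/15−(-19/2))) = ½·(-245/2 + 1111/15 + 533/6) = 101/5, so the B_1-coordinate is (101/5)/101 = 1/5.
[B_1MB_3] = ½·(3·(124/15−15) + 5·(15−(-21/2)) + 5·(-21/2−(124/15))) = ½·(-101/5 + 255/2 − 563/6) = 101/15, so the B_2-coordinate is 1/15.
[B_1B_2M] = ½·(3·(-19/2−(124/15)) + 11·(124/15−(-21/2)) + 5·(-21/2−(-19/2))) = ½·(-533/10 + 6193/30 − 5) = 1111/15, so the B_3-coordinate is 11/15.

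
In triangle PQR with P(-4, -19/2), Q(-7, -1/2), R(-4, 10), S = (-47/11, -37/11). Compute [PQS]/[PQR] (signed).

[PQR] = ½·((-4)·(-1/2−10) + (-7)·(10−(-19/2)) + (-4)·(-19/2−(-1/2))) = ½·(42 − 273/2 + 36) = -117/4.
[PQS] = ½·((-4)·(-1/2−(-37/11)) + (-7)·(-37/11−(-19/2)) + (-47/11)·(-19/2−(-1/2))) = ½·(-126/11 − 945/22 + 423/11) = -351/44, so the ratio is (-351/44)/(-117/4) = 3/11.

3/11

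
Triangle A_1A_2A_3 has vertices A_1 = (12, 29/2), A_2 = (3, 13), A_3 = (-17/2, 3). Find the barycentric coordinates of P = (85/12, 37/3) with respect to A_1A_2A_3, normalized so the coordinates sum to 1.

Signed area of the reference triangle: [A_1A_2A_3] = ½·(12·(13−3) + 3·(3−(29/2)) + (-17/2)·(29/2−13)) = ½·(120 − 69/2 − 51/4) = 291/8.
[PA_2A_3] = ½·((85/12)·(13−3) + 3·(3−(37/3)) + (-17/2)·(37/3−13)) = ½·(425/6 − 28 + 17/3) = 97/4, so the A_1-coordinate is (97/4)/(291/8) = 2/3.
[A_1PA_3] = ½·(12·(37/3−3) + (85/12)·(3−(29/2)) + (-17/2)·(29/2−(37/3))) = ½·(112 − 1955/24 − 221/12) = 97/16, so the A_2-coordinate is 1/6.
[A_1A_2P] = ½·(12·(13−(37/3)) + 3·(37/3−(29/2)) + (85/12)·(29/2−13)) = ½·(8 − 13/2 + 85/8) = 97/16, so the A_3-coordinate is 1/6.

(2/3, 1/6, 1/6)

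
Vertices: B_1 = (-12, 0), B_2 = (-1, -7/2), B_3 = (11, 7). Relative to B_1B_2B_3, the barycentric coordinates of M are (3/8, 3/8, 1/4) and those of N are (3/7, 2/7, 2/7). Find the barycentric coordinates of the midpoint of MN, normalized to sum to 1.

(45/112, 37/112, 15/56)

Since both coordinate triples sum to 1, the midpoint's barycentrics are the componentwise average.
(3/8+3/7)/2 = 45/112; similarly 37/112 and 15/56.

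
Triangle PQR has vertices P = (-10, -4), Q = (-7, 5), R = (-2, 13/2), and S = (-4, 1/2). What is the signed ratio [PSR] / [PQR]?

-2/3

[PQR] = ½·((-10)·(5−(13/2)) + (-7)·(13/2−(-4)) + (-2)·(-4−5)) = ½·(15 − 147/2 + 18) = -81/4.
[PSR] = ½·((-10)·(1/2−(13/2)) + (-4)·(13/2−(-4)) + (-2)·(-4−(1/2))) = ½·(60 − 42 + 9) = 27/2, so the ratio is (27/2)/(-81/4) = -2/3.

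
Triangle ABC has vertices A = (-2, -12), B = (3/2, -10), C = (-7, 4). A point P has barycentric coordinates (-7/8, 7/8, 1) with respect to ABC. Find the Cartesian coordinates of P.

(-63/16, 23/4)

P = (-7/8)·A + (7/8)·B + 1·C.
x-coordinate: (-7/8)·(-2) + (7/8)·(3/2) + 1·(-7) = -63/16.
y-coordinate: (-7/8)·(-12) + (7/8)·(-10) + 1·4 = 23/4.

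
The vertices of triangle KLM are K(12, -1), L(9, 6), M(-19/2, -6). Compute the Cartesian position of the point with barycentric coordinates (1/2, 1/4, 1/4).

(47/8, -1/2)

N = (1/2)·K + (1/4)·L + (1/4)·M.
x-coordinate: (1/2)·12 + (1/4)·9 + (1/4)·(-19/2) = 47/8.
y-coordinate: (1/2)·(-1) + (1/4)·6 + (1/4)·(-6) = -1/2.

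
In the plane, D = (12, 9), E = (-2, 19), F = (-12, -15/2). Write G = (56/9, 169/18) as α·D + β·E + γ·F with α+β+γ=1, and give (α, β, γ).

(2/3, 2/9, 1/9)

Signed area of the reference triangle: [DEF] = ½·(12·(19−(-15/2)) + (-2)·(-15/2−9) + (-12)·(9−19)) = ½·(318 + 33 + 120) = 471/2.
[GEF] = ½·((56/9)·(19−(-15/2)) + (-2)·(-15/2−(169/18)) + (-12)·(169/18−19)) = ½·(1484/9 + 304/9 + 346/3) = 157, so the D-coordinate is 157/(471/2) = 2/3.
[DGF] = ½·(12·(169/18−(-15/2)) + (56/9)·(-15/2−9) + (-12)·(9−(169/18))) = ½·(608/3 − 308/3 + 14/3) = 157/3, so the E-coordinate is 2/9.
[DEG] = ½·(12·(19−(169/18)) + (-2)·(169/18−9) + (56/9)·(9−19)) = ½·(346/3 − 7/9 − 560/9) = 157/6, so the F-coordinate is 1/9.
Check: 2/3 + 2/9 + 1/9 = 1.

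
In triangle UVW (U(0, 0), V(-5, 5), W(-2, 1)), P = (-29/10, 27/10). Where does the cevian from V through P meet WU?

Barycentric coordinates of P with respect to UVW: (3/10, 1/2, 1/5).
On side WU the V-coordinate is zero; dropping P's V-weight 1/2 and renormalizing the remaining 1/5 : 3/10 gives weights 2/5, 3/5 on W, U.
Q = (2/5)·(-2, 1) + (3/5)·(0, 0) = (-4/5, 2/5).

(-4/5, 2/5)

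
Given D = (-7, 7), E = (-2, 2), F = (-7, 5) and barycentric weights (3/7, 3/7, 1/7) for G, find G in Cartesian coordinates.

G = (3/7)·D + (3/7)·E + (1/7)·F.
x-coordinate: (3/7)·(-7) + (3/7)·(-2) + (1/7)·(-7) = -34/7.
y-coordinate: (3/7)·7 + (3/7)·2 + (1/7)·5 = 32/7.

(-34/7, 32/7)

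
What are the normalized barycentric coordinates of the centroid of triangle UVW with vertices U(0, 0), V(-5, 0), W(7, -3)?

The centroid is the average of the vertices, so each weight is 1/3.

(1/3, 1/3, 1/3)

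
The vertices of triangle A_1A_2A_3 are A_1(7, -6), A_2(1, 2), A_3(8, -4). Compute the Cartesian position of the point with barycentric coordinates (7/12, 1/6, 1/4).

(25/4, -25/6)

P = (7/12)·A_1 + (1/6)·A_2 + (1/4)·A_3.
x-coordinate: (7/12)·7 + (1/6)·1 + (1/4)·8 = 25/4.
y-coordinate: (7/12)·(-6) + (1/6)·2 + (1/4)·(-4) = -25/6.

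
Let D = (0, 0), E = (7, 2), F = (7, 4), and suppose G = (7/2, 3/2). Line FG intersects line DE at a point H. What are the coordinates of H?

(7/3, 2/3)

Barycentric coordinates of G with respect to DEF: (1/2, 1/4, 1/4).
On side DE the F-coordinate is zero; dropping G's F-weight 1/4 and renormalizing the remaining 1/2 : 1/4 gives weights 2/3, 1/3 on D, E.
H = (2/3)·(0, 0) + (1/3)·(7, 2) = (7/3, 2/3).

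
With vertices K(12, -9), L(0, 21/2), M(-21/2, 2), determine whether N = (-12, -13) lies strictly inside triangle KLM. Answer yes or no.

no

Barycentric coordinates of N: (193/409, -472/409, 688/409).
The three coordinates are positive, negative, positive; a point is interior exactly when all three are positive.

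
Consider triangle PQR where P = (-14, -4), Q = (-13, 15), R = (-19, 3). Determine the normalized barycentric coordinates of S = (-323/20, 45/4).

Signed area of the reference triangle: [PQR] = ½·((-14)·(15−3) + (-13)·(3−(-4)) + (-19)·(-4−15)) = ½·(-168 − 91 + 361) = 51.
[SQR] = ½·((-323/20)·(15−3) + (-13)·(3−(45/4)) + (-19)·(45/4−15)) = ½·(-969/5 + 429/4 + 285/4) = -153/20, so the P-coordinate is (-153/20)/51 = -3/20.
[PSR] = ½·((-14)·(45/4−3) + (-323/20)·(3−(-4)) + (-19)·(-4−(45/4))) = ½·(-231/2 − 2261/20 + 1159/4) = 153/5, so the Q-coordinate is 3/5.
[PQS] = ½·((-14)·(15−(45/4)) + (-13)·(45/4−(-4)) + (-323/20)·(-4−15)) = ½·(-105/2 − 793/4 + 6137/20) = 561/20, so the R-coordinate is 11/20.
Check: -3/20 + 3/5 + 11/20 = 1.

(-3/20, 3/5, 11/20)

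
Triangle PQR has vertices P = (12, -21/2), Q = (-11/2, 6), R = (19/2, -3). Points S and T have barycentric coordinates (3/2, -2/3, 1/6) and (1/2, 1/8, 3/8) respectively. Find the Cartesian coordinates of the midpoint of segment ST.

Barycentric coordinates of the midpoint are the average: (1, -13/48, 13/48).
Converting: 1·P + (-13/48)·Q + (13/48)·R = (257/16, -207/16).

(257/16, -207/16)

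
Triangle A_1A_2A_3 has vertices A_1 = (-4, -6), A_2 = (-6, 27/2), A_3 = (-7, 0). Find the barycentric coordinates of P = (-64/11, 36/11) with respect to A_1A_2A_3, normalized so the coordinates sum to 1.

(3/11, 4/11, 4/11)

Signed area of the reference triangle: [A_1A_2A_3] = ½·((-4)·(27/2−0) + (-6)·(0−(-6)) + (-7)·(-6−(27/2))) = ½·(-54 − 36 + 273/2) = 93/4.
[PA_2A_3] = ½·((-64/11)·(27/2−0) + (-6)·(0−(36/11)) + (-7)·(36/11−(27/2))) = ½·(-864/11 + 216/11 + 1575/22) = 279/44, so the A_1-coordinate is (279/44)/(93/4) = 3/11.
[A_1PA_3] = ½·((-4)·(36/11−0) + (-64/11)·(0−(-6)) + (-7)·(-6−(36/11))) = ½·(-144/11 − 384/11 + 714/11) = 93/11, so the A_2-coordinate is 4/11.
[A_1A_2P] = ½·((-4)·(27/2−(36/11)) + (-6)·(36/11−(-6)) + (-64/11)·(-6−(27/2))) = ½·(-450/11 − 612/11 + 1248/11) = 93/11, so the A_3-coordinate is 4/11.
Check: 3/11 + 4/11 + 4/11 = 1.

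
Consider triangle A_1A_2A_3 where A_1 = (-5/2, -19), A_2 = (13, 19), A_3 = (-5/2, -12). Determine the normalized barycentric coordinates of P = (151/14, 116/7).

Signed area of the reference triangle: [A_1A_2A_3] = ½·((-5/2)·(19−(-12)) + 13·(-12−(-19)) + (-5/2)·(-19−19)) = ½·(-155/2 + 91 + 95) = 217/4.
[PA_2A_3] = ½·((151/14)·(19−(-12)) + 13·(-12−(116/7)) + (-5/2)·(116/7−19)) = ½·(4681/14 − 2600/7 + 85/14) = -31/2, so the A_1-coordinate is (-31/2)/(217/4) = -2/7.
[A_1PA_3] = ½·((-5/2)·(116/7−(-12)) + (151/14)·(-12−(-19)) + (-5/2)·(-19−(116/7))) = ½·(-500/7 + 151/2 + 1245/14) = 93/2, so the A_2-coordinate is 6/7.
[A_1A_2P] = ½·((-5/2)·(19−(116/7)) + 13·(116/7−(-19)) + (151/14)·(-19−19)) = ½·(-85/14 + 3237/7 − 2869/7) = 93/4, so the A_3-coordinate is 3/7.

(-2/7, 6/7, 3/7)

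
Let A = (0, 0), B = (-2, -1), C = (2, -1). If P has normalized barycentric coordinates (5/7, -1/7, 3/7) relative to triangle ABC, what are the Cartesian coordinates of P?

(8/7, -2/7)

P = (5/7)·A + (-1/7)·B + (3/7)·C.
x-coordinate: (5/7)·0 + (-1/7)·(-2) + (3/7)·2 = 8/7.
y-coordinate: (5/7)·0 + (-1/7)·(-1) + (3/7)·(-1) = -2/7.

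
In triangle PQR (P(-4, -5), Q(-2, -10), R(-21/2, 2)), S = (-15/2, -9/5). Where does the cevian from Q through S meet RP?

(-71/8, 1/4)

Barycentric coordinates of S with respect to PQR: (1/5, 1/5, 3/5).
On side RP the Q-coordinate is zero; dropping S's Q-weight 1/5 and renormalizing the remaining 3/5 : 1/5 gives weights 3/4, 1/4 on R, P.
T = (3/4)·(-21/2, 2) + (1/4)·(-4, -5) = (-71/8, 1/4).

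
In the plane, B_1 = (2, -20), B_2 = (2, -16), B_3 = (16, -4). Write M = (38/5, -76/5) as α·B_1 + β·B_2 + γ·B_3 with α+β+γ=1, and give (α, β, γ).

Signed area of the reference triangle: [B_1B_2B_3] = ½·(2·(-16−(-4)) + 2·(-4−(-20)) + 16·(-20−(-16))) = ½·(-24 + 32 − 64) = -28.
[MB_2B_3] = ½·((38/5)·(-16−(-4)) + 2·(-4−(-76/5)) + 16·(-76/5−(-16))) = ½·(-456/5 + 112/5 + 64/5) = -28, so the B_1-coordinate is (-28)/(-28) = 1.
[B_1MB_3] = ½·(2·(-76/5−(-4)) + (38/5)·(-4−(-20)) + 16·(-20−(-76/5))) = ½·(-112/5 + 608/5 − 384/5) = 56/5, so the B_2-coordinate is -2/5.
[B_1B_2M] = ½·(2·(-16−(-76/5)) + 2·(-76/5−(-20)) + (38/5)·(-20−(-16))) = ½·(-8/5 + 48/5 − 152/5) = -56/5, so the B_3-coordinate is 2/5.
Check: 1 − 2/5 + 2/5 = 1.

(1, -2/5, 2/5)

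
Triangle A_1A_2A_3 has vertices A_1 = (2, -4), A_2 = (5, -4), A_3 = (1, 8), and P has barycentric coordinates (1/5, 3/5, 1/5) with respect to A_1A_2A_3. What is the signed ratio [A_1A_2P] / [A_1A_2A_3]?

1/5

The signed ratio [A_1A_2P]/[A_1A_2A_3] equals the barycentric coordinate of P at vertex A_3, which is 1/5.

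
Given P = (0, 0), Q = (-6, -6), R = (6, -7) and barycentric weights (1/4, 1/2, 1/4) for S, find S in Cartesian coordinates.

S = (1/4)·P + (1/2)·Q + (1/4)·R.
x-coordinate: (1/4)·0 + (1/2)·(-6) + (1/4)·6 = -3/2.
y-coordinate: (1/4)·0 + (1/2)·(-6) + (1/4)·(-7) = -19/4.

(-3/2, -19/4)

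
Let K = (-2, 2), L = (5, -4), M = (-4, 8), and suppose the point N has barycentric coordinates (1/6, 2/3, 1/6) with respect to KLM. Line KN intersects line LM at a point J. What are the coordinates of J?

Line KN meets LM where the K-coordinate vanishes; zeroing N's K-weight and renormalizing leaves L, M-weights 2/3 : 1/6 → (4/5, 1/5).
So J = (4/5)·L + (1/5)·M = (16/5, -8/5).

(16/5, -8/5)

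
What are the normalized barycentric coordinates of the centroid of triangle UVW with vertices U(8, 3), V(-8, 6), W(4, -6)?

(1/3, 1/3, 1/3)

The centroid is the average of the vertices, so each weight is 1/3.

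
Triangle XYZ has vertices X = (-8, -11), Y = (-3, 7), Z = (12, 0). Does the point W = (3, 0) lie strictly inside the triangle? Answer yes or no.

Barycentric coordinates of W: (63/305, 99/305, 143/305).
The three coordinates are positive, positive, positive; a point is interior exactly when all three are positive.

yes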